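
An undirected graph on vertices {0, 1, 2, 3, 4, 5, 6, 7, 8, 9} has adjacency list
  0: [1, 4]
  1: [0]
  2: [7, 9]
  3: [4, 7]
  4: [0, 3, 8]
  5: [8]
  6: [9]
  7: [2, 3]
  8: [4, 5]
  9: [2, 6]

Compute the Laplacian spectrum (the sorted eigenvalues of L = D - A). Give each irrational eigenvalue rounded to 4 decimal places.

With the vertex order [0, 1, 2, 3, 4, 5, 6, 7, 8, 9], the degrees are [2, 1, 2, 2, 3, 1, 1, 2, 2, 2], giving D = diag(2, 1, 2, 2, 3, 1, 1, 2, 2, 2) and L = D - A. Diagonalising L (or applying a numerical eigensolver to the 10x10 matrix) gives the spectrum above. The single zero eigenvalue shows the graph is connected.

[0, 0.1277, 0.3820, 0.6297, 1.3820, 2, 2.6180, 2.7968, 3.6180, 4.4458]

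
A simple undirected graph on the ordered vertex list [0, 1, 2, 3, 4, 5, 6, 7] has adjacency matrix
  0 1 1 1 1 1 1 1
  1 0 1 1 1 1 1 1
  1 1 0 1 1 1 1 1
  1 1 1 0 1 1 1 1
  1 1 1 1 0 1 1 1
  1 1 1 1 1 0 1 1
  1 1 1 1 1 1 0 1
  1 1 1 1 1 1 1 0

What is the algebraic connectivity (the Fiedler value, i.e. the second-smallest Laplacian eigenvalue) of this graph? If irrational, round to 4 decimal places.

8

Reading degrees in the order [0, 1, 2, 3, 4, 5, 6, 7] gives [7, 7, 7, 7, 7, 7, 7, 7]; set D = diag(7, 7, 7, 7, 7, 7, 7, 7) and form L = D - A. The sorted Laplacian eigenvalues are [0, 8, 8, 8, 8, 8, 8, 8]; the algebraic connectivity is the second entry, 8. By the matrix-tree theorem the graph has (1/8) * product of the nonzero eigenvalues = 262144 spanning trees. The largest eigenvalue, 8, is at most the vertex count 8.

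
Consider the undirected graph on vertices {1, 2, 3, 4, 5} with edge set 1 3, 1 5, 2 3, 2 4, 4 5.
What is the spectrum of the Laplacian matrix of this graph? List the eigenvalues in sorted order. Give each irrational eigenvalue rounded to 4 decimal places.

[0, 1.3820, 1.3820, 3.6180, 3.6180]

Each diagonal entry of L is the vertex degree and each off-diagonal entry is -1 where an edge is present, 0 otherwise; in the order [1, 2, 3, 4, 5] the diagonal is [2, 2, 2, 2, 2]. Diagonalising L (or applying a numerical eigensolver to the 5x5 matrix) gives the spectrum above. By the matrix-tree theorem the graph has (1/5) * product of the nonzero eigenvalues = 5 spanning trees.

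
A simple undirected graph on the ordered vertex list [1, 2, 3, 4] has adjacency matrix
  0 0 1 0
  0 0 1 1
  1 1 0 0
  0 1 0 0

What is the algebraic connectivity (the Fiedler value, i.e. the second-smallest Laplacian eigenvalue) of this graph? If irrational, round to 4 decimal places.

With the vertex order [1, 2, 3, 4], the degrees are [1, 2, 2, 1], giving D = diag(1, 2, 2, 1) and L = D - A. Computing the eigenvalues of L and sorting gives [0, 0.5858, 2, 3.4142]. The Fiedler value lambda_2 = 0.5858 is strictly positive, so the graph is connected. There is one zero in the spectrum, matching the 1 component. The eigenvalues sum to 6, which equals trace(L) = 2|E|.

0.5858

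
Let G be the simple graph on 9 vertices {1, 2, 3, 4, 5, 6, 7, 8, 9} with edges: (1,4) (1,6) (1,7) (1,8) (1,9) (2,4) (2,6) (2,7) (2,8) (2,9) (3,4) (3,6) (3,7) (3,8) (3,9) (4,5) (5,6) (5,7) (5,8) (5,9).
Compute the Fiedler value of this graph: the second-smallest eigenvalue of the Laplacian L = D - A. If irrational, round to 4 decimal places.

Reading degrees in the order [1, 2, 3, 4, 5, 6, 7, 8, 9] gives [5, 5, 5, 4, 5, 4, 4, 4, 4]; set D = diag(5, 5, 5, 4, 5, 4, 4, 4, 4) and form L = D - A. The sorted Laplacian eigenvalues are [0, 4, 4, 4, 4, 5, 5, 5, 9]; the algebraic connectivity is the second entry, 4.

4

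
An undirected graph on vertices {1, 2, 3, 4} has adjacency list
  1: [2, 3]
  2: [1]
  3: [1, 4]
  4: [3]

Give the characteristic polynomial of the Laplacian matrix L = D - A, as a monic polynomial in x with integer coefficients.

x^4 - 6x^3 + 10x^2 - 4x

With the vertex order [1, 2, 3, 4], the degrees are [2, 1, 2, 1], giving D = diag(2, 1, 2, 1) and L = D - A. Computing det(xI - L) by cofactor expansion (or equivalently via sum-over-permutations) gives x^4 - 6x^3 + 10x^2 - 4x. The coefficient of x^3 equals -trace(L) = -6, matching the sum of degrees. There is one zero in the spectrum, matching the 1 component.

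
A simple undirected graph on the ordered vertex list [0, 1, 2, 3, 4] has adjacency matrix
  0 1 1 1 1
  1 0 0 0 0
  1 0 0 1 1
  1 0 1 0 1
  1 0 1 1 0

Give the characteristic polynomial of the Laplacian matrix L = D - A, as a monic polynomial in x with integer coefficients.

With the vertex order [0, 1, 2, 3, 4], the degrees are [4, 1, 3, 3, 3], giving D = diag(4, 1, 3, 3, 3) and L = D - A. L has integer entries, so p(x) = det(xI - L) has integer coefficients. Expanding the determinant yields x^5 - 14x^4 + 69x^3 - 136x^2 + 80x. Since p(0) = det(-L) = 0, x divides p(x). The eigenvalues sum to 14, which equals trace(L) = 2|E|.

x^5 - 14x^4 + 69x^3 - 136x^2 + 80x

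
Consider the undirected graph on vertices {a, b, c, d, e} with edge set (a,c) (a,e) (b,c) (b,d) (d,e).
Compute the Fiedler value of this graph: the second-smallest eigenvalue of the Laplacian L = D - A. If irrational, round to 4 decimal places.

1.3820

Reading degrees in the order [a, b, c, d, e] gives [2, 2, 2, 2, 2]; set D = diag(2, 2, 2, 2, 2) and form L = D - A. Computing the eigenvalues of L and sorting gives [0, 1.3820, 1.3820, 3.6180, 3.6180]. The Fiedler value lambda_2 = 1.3820 is strictly positive, so the graph is connected. There is one zero in the spectrum, matching the 1 component. The largest eigenvalue, 3.6180, is at most the vertex count 5.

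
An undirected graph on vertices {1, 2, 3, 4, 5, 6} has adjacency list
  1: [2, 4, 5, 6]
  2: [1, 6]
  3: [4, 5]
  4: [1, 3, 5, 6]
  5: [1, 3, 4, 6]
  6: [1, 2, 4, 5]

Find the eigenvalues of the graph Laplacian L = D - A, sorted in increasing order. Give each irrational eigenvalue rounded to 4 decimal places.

Reading degrees in the order [1, 2, 3, 4, 5, 6] gives [4, 2, 2, 4, 4, 4]; set D = diag(4, 2, 2, 4, 4, 4) and form L = D - A. The multiplicity of 0 as a Laplacian eigenvalue equals the number of connected components. The single zero eigenvalue shows the graph is connected. The eigenvalues sum to 20, which equals trace(L) = 2|E|. The largest eigenvalue, 5.5616, is at most the vertex count 6.

[0, 1.4384, 3, 5, 5, 5.5616]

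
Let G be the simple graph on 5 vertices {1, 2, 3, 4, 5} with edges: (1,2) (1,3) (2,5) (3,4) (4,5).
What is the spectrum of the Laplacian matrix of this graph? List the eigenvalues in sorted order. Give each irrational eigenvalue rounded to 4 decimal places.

Reading degrees in the order [1, 2, 3, 4, 5] gives [2, 2, 2, 2, 2]; set D = diag(2, 2, 2, 2, 2) and form L = D - A. The multiplicity of 0 as a Laplacian eigenvalue equals the number of connected components. The single zero eigenvalue shows the graph is connected. The eigenvalues sum to 10, which equals trace(L) = 2|E|. There is one zero in the spectrum, matching the 1 component.

[0, 1.3820, 1.3820, 3.6180, 3.6180]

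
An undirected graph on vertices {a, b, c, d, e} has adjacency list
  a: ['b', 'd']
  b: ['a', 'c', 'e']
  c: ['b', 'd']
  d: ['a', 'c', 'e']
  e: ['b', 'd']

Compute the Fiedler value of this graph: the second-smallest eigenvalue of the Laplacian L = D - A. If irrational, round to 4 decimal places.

2

Reading degrees in the order [a, b, c, d, e] gives [2, 3, 2, 3, 2]; set D = diag(2, 3, 2, 3, 2) and form L = D - A. Computing the eigenvalues of L and sorting gives [0, 2, 2, 3, 5]. The Fiedler value lambda_2 = 2 is strictly positive, so the graph is connected. The largest eigenvalue, 5, is at most the vertex count 5.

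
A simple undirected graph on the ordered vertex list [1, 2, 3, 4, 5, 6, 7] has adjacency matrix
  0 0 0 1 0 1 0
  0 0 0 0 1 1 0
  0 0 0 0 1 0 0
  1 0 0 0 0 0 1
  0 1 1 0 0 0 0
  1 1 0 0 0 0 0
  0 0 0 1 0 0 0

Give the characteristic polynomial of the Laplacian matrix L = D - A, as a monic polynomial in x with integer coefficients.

x^7 - 12x^6 + 55x^5 - 120x^4 + 126x^3 - 56x^2 + 7x

Each diagonal entry of L is the vertex degree and each off-diagonal entry is -1 where an edge is present, 0 otherwise; in the order [1, 2, 3, 4, 5, 6, 7] the diagonal is [2, 2, 1, 2, 2, 2, 1]. L has integer entries, so p(x) = det(xI - L) has integer coefficients. Expanding the determinant yields x^7 - 12x^6 + 55x^5 - 120x^4 + 126x^3 - 56x^2 + 7x. Since p(0) = det(-L) = 0, x divides p(x). By the matrix-tree theorem the graph has (1/7) * product of the nonzero eigenvalues = 1 spanning tree.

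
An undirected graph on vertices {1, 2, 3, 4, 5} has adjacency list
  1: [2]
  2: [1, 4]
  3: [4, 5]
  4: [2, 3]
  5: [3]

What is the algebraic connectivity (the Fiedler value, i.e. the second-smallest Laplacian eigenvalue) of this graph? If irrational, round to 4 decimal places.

0.3820

Reading degrees in the order [1, 2, 3, 4, 5] gives [1, 2, 2, 2, 1]; set D = diag(1, 2, 2, 2, 1) and form L = D - A. The smallest Laplacian eigenvalue is always 0. The next one, lambda_2 = 0.3820, measures how hard the graph is to disconnect: larger values mean better connectivity. By the matrix-tree theorem the graph has (1/5) * product of the nonzero eigenvalues = 1 spanning tree.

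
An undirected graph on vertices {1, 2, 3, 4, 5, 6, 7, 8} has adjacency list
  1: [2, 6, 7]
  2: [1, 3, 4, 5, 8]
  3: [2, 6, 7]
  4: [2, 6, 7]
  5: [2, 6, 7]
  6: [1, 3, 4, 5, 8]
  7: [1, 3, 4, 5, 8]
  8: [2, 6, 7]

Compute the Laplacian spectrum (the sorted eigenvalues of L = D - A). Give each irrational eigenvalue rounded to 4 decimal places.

Reading degrees in the order [1, 2, 3, 4, 5, 6, 7, 8] gives [3, 5, 3, 3, 3, 5, 5, 3]; set D = diag(3, 5, 3, 3, 3, 5, 5, 3) and form L = D - A. L is symmetric positive semidefinite, so every eigenvalue is real and nonnegative. The largest eigenvalue, 8, is at most the vertex count 8.

[0, 3, 3, 3, 3, 5, 5, 8]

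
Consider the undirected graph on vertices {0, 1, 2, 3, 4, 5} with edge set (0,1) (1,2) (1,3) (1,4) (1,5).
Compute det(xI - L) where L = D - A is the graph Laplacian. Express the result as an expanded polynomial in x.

x^6 - 10x^5 + 30x^4 - 40x^3 + 25x^2 - 6x

Each diagonal entry of L is the vertex degree and each off-diagonal entry is -1 where an edge is present, 0 otherwise; in the order [0, 1, 2, 3, 4, 5] the diagonal is [1, 5, 1, 1, 1, 1]. L has integer entries, so p(x) = det(xI - L) has integer coefficients. Expanding the determinant yields x^6 - 10x^5 + 30x^4 - 40x^3 + 25x^2 - 6x. The coefficient of x^5 equals -trace(L) = -10, matching the sum of degrees.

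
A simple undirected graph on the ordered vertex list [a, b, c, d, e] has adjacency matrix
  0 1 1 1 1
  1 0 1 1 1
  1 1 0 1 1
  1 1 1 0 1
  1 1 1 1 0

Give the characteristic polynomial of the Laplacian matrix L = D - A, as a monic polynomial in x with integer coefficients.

x^5 - 20x^4 + 150x^3 - 500x^2 + 625x

Reading degrees in the order [a, b, c, d, e] gives [4, 4, 4, 4, 4]; set D = diag(4, 4, 4, 4, 4) and form L = D - A. The eigenvalues of L are [0, 5, 5, 5, 5]; the characteristic polynomial is the product of (x - lambda_i), which multiplies out to x^5 - 20x^4 + 150x^3 - 500x^2 + 625x. The coefficient of x^4 equals -trace(L) = -20, matching the sum of degrees. By the matrix-tree theorem the graph has (1/5) * product of the nonzero eigenvalues = 125 spanning trees.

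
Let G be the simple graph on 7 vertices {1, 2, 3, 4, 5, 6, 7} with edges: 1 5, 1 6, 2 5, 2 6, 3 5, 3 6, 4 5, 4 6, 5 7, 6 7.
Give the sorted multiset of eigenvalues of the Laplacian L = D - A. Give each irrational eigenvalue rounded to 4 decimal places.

With the vertex order [1, 2, 3, 4, 5, 6, 7], the degrees are [2, 2, 2, 2, 5, 5, 2], giving D = diag(2, 2, 2, 2, 5, 5, 2) and L = D - A. Since every row of L sums to 0, the all-ones vector is in the kernel and 0 is an eigenvalue. The single zero eigenvalue shows the graph is connected. By the matrix-tree theorem the graph has (1/7) * product of the nonzero eigenvalues = 80 spanning trees. The largest eigenvalue, 7, is at most the vertex count 7.

[0, 2, 2, 2, 2, 5, 7]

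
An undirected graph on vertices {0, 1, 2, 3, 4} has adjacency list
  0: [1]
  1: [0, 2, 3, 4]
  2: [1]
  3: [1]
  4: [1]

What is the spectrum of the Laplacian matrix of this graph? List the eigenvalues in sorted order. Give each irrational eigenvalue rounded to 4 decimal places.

[0, 1, 1, 1, 5]

Reading degrees in the order [0, 1, 2, 3, 4] gives [1, 4, 1, 1, 1]; set D = diag(1, 4, 1, 1, 1) and form L = D - A. L is symmetric positive semidefinite, so every eigenvalue is real and nonnegative. The largest eigenvalue, 5, is at most the vertex count 5.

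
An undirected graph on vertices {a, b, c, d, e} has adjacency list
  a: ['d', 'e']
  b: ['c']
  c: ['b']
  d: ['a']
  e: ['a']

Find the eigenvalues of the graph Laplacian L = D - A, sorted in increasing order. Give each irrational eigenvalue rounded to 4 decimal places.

[0, 0, 1, 2, 3]

Reading degrees in the order [a, b, c, d, e] gives [2, 1, 1, 1, 1]; set D = diag(2, 1, 1, 1, 1) and form L = D - A. Diagonalising L (or applying a numerical eigensolver to the 5x5 matrix) gives the spectrum above. The 2 zero eigenvalues correspond to the 2 connected components. The largest eigenvalue, 3, is at most the vertex count 5.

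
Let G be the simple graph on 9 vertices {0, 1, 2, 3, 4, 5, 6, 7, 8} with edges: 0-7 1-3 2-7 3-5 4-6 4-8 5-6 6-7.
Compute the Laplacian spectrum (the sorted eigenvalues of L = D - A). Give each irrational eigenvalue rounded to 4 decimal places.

[0, 0.2217, 0.3327, 1, 1.1923, 2.1071, 3, 3.4413, 4.7049]

With the vertex order [0, 1, 2, 3, 4, 5, 6, 7, 8], the degrees are [1, 1, 1, 2, 2, 2, 3, 3, 1], giving D = diag(1, 1, 1, 2, 2, 2, 3, 3, 1) and L = D - A. The multiplicity of 0 as a Laplacian eigenvalue equals the number of connected components. The single zero eigenvalue shows the graph is connected. By the matrix-tree theorem the graph has (1/9) * product of the nonzero eigenvalues = 1 spanning tree.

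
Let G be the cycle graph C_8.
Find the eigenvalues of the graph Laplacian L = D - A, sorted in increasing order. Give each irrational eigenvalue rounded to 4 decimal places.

The graph has 8 vertices and degree multiset [2, 2, 2, 2, 2, 2, 2, 2]; D is the diagonal matrix of degrees and L = D - A. L is symmetric positive semidefinite, so every eigenvalue is real and nonnegative. The largest eigenvalue, 4, is at most the vertex count 8.

[0, 0.5858, 0.5858, 2, 2, 3.4142, 3.4142, 4]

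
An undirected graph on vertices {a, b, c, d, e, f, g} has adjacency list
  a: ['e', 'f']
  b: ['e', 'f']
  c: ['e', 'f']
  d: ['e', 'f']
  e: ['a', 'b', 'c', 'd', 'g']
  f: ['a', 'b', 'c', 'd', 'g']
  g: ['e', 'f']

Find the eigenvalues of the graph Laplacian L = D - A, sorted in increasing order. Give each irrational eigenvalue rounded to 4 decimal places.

Each diagonal entry of L is the vertex degree and each off-diagonal entry is -1 where an edge is present, 0 otherwise; in the order [a, b, c, d, e, f, g] the diagonal is [2, 2, 2, 2, 5, 5, 2]. L is symmetric positive semidefinite, so every eigenvalue is real and nonnegative. The largest eigenvalue, 7, is at most the vertex count 7.

[0, 2, 2, 2, 2, 5, 7]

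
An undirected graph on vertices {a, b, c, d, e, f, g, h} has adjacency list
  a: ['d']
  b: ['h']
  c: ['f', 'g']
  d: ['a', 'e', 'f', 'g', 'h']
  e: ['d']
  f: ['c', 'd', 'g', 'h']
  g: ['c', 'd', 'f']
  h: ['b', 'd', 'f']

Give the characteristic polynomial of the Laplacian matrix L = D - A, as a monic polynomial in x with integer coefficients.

x^8 - 20x^7 + 157x^6 - 618x^5 + 1298x^4 - 1440x^3 + 790x^2 - 168x

With the vertex order [a, b, c, d, e, f, g, h], the degrees are [1, 1, 2, 5, 1, 4, 3, 3], giving D = diag(1, 1, 2, 5, 1, 4, 3, 3) and L = D - A. L has integer entries, so p(x) = det(xI - L) has integer coefficients. Expanding the determinant yields x^8 - 20x^7 + 157x^6 - 618x^5 + 1298x^4 - 1440x^3 + 790x^2 - 168x. The constant term is 0 because L is singular (the all-ones vector lies in its kernel). The largest eigenvalue, 6.1786, is at most the vertex count 8. By the matrix-tree theorem the graph has (1/8) * product of the nonzero eigenvalues = 21 spanning trees.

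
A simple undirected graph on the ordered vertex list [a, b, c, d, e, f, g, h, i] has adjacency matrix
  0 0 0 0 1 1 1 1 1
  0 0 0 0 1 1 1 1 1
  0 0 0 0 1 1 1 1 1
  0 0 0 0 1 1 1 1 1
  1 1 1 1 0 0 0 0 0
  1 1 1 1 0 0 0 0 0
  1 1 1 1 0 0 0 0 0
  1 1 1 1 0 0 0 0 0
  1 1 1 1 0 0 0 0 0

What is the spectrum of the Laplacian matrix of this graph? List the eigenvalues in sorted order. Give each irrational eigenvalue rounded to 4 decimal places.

[0, 4, 4, 4, 4, 5, 5, 5, 9]

With the vertex order [a, b, c, d, e, f, g, h, i], the degrees are [5, 5, 5, 5, 4, 4, 4, 4, 4], giving D = diag(5, 5, 5, 5, 4, 4, 4, 4, 4) and L = D - A. Since every row of L sums to 0, the all-ones vector is in the kernel and 0 is an eigenvalue. The single zero eigenvalue shows the graph is connected. The largest eigenvalue, 9, is at most the vertex count 9. There is one zero in the spectrum, matching the 1 component.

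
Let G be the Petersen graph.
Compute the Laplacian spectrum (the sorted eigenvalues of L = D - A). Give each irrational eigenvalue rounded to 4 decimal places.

The graph has 10 vertices and degree multiset [3, 3, 3, 3, 3, 3, 3, 3, 3, 3]; D is the diagonal matrix of degrees and L = D - A. The multiplicity of 0 as a Laplacian eigenvalue equals the number of connected components. The single zero eigenvalue shows the graph is connected. By the matrix-tree theorem the graph has (1/10) * product of the nonzero eigenvalues = 2000 spanning trees.

[0, 2, 2, 2, 2, 2, 5, 5, 5, 5]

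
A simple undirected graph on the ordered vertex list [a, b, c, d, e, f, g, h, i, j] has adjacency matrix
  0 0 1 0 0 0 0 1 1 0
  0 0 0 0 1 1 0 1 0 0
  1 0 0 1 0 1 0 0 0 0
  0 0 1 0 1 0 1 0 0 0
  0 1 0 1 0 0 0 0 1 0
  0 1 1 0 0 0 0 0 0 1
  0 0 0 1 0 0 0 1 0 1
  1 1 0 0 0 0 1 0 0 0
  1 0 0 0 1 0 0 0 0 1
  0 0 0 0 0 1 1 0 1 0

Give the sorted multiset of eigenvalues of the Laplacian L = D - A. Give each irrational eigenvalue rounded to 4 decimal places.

With the vertex order [a, b, c, d, e, f, g, h, i, j], the degrees are [3, 3, 3, 3, 3, 3, 3, 3, 3, 3], giving D = diag(3, 3, 3, 3, 3, 3, 3, 3, 3, 3) and L = D - A. The multiplicity of 0 as a Laplacian eigenvalue equals the number of connected components. The single zero eigenvalue shows the graph is connected. The largest eigenvalue, 5, is at most the vertex count 10.

[0, 2, 2, 2, 2, 2, 5, 5, 5, 5]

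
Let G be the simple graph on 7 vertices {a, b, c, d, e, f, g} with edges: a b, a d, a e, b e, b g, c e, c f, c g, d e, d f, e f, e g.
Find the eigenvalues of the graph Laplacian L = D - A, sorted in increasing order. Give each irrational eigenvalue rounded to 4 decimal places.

[0, 2, 2, 4, 4, 5, 7]

Each diagonal entry of L is the vertex degree and each off-diagonal entry is -1 where an edge is present, 0 otherwise; in the order [a, b, c, d, e, f, g] the diagonal is [3, 3, 3, 3, 6, 3, 3]. L is symmetric positive semidefinite, so every eigenvalue is real and nonnegative. The single zero eigenvalue shows the graph is connected. By the matrix-tree theorem the graph has (1/7) * product of the nonzero eigenvalues = 320 spanning trees.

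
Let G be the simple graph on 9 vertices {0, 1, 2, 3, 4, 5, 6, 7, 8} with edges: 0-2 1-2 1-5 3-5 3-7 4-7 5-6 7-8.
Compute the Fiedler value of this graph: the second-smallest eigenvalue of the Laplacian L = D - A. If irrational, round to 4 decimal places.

Reading degrees in the order [0, 1, 2, 3, 4, 5, 6, 7, 8] gives [1, 2, 2, 2, 1, 3, 1, 3, 1]; set D = diag(1, 2, 2, 2, 1, 3, 1, 3, 1) and form L = D - A. The sorted Laplacian eigenvalues are [0, 0.1658, 0.4679, 1, 1.3434, 1.6527, 3, 3.8794, 4.4909]; the algebraic connectivity is the second entry, 0.1658. By the matrix-tree theorem the graph has (1/9) * product of the nonzero eigenvalues = 1 spanning tree.

0.1658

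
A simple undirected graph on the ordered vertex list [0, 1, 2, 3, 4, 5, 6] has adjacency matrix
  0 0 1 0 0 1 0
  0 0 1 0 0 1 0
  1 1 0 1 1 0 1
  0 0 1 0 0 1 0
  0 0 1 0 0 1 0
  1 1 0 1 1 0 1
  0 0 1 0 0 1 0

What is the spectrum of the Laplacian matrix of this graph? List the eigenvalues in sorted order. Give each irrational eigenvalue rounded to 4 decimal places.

Each diagonal entry of L is the vertex degree and each off-diagonal entry is -1 where an edge is present, 0 otherwise; in the order [0, 1, 2, 3, 4, 5, 6] the diagonal is [2, 2, 5, 2, 2, 5, 2]. Since every row of L sums to 0, the all-ones vector is in the kernel and 0 is an eigenvalue. The largest eigenvalue, 7, is at most the vertex count 7.

[0, 2, 2, 2, 2, 5, 7]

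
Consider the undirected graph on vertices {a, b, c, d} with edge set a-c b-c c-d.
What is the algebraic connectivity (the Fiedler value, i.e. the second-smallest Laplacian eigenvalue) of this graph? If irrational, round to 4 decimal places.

1

Each diagonal entry of L is the vertex degree and each off-diagonal entry is -1 where an edge is present, 0 otherwise; in the order [a, b, c, d] the diagonal is [1, 1, 3, 1]. Computing the eigenvalues of L and sorting gives [0, 1, 1, 4]. The Fiedler value lambda_2 = 1 is strictly positive, so the graph is connected.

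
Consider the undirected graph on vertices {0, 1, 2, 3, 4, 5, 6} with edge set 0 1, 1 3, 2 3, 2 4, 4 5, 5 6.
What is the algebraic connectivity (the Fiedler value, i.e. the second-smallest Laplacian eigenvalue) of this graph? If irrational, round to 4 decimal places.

0.1981

With the vertex order [0, 1, 2, 3, 4, 5, 6], the degrees are [1, 2, 2, 2, 2, 2, 1], giving D = diag(1, 2, 2, 2, 2, 2, 1) and L = D - A. Computing the eigenvalues of L and sorting gives [0, 0.1981, 0.7530, 1.5550, 2.4450, 3.2470, 3.8019]. The Fiedler value lambda_2 = 0.1981 is strictly positive, so the graph is connected. The largest eigenvalue, 3.8019, is at most the vertex count 7. By the matrix-tree theorem the graph has (1/7) * product of the nonzero eigenvalues = 1 spanning tree.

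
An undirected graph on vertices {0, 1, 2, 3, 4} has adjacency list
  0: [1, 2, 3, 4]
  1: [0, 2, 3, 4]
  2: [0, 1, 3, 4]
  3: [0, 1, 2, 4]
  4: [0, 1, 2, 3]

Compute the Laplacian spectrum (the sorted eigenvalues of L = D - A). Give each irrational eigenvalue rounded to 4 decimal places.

With the vertex order [0, 1, 2, 3, 4], the degrees are [4, 4, 4, 4, 4], giving D = diag(4, 4, 4, 4, 4) and L = D - A. The multiplicity of 0 as a Laplacian eigenvalue equals the number of connected components.

[0, 5, 5, 5, 5]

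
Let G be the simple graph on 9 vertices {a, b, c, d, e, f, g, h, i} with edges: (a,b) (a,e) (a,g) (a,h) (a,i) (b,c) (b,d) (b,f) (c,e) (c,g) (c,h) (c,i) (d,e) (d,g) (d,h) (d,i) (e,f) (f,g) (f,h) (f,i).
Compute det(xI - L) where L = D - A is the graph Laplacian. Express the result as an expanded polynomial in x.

With the vertex order [a, b, c, d, e, f, g, h, i], the degrees are [5, 4, 5, 5, 4, 5, 4, 4, 4], giving D = diag(5, 4, 5, 5, 4, 5, 4, 4, 4) and L = D - A. Computing det(xI - L) by cofactor expansion (or equivalently via sum-over-permutations) gives x^9 - 40x^8 + 690x^7 - 6720x^6 + 40485x^5 - 154704x^4 + 366560x^3 - 492800x^2 + 288000x. The coefficient of x^8 equals -trace(L) = -40, matching the sum of degrees. The largest eigenvalue, 9, is at most the vertex count 9.

x^9 - 40x^8 + 690x^7 - 6720x^6 + 40485x^5 - 154704x^4 + 366560x^3 - 492800x^2 + 288000x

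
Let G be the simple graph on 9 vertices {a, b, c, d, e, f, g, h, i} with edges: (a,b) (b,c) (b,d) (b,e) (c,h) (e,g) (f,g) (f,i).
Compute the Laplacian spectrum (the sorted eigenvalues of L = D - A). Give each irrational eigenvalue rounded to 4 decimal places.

Reading degrees in the order [a, b, c, d, e, f, g, h, i] gives [1, 4, 2, 1, 2, 2, 2, 1, 1]; set D = diag(1, 4, 2, 1, 2, 2, 2, 1, 1) and form L = D - A. Diagonalising L (or applying a numerical eigensolver to the 9x9 matrix) gives the spectrum above. The single zero eigenvalue shows the graph is connected. By the matrix-tree theorem the graph has (1/9) * product of the nonzero eigenvalues = 1 spanning tree. There is one zero in the spectrum, matching the 1 component.

[0, 0.1774, 0.5242, 1, 1, 2.1609, 2.4961, 3.4670, 5.1743]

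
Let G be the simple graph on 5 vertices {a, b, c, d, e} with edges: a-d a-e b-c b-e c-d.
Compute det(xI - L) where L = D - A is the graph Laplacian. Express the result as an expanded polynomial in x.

x^5 - 10x^4 + 35x^3 - 50x^2 + 25x

Reading degrees in the order [a, b, c, d, e] gives [2, 2, 2, 2, 2]; set D = diag(2, 2, 2, 2, 2) and form L = D - A. Computing det(xI - L) by cofactor expansion (or equivalently via sum-over-permutations) gives x^5 - 10x^4 + 35x^3 - 50x^2 + 25x. Since p(0) = det(-L) = 0, x divides p(x). There is one zero in the spectrum, matching the 1 component. The largest eigenvalue, 3.6180, is at most the vertex count 5.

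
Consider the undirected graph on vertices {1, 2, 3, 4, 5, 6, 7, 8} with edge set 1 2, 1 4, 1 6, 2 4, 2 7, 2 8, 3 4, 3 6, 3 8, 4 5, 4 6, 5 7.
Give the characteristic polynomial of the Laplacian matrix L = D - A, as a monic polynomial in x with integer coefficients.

x^8 - 24x^7 + 236x^6 - 1228x^5 + 3636x^4 - 6096x^3 + 5326x^2 - 1856x

Reading degrees in the order [1, 2, 3, 4, 5, 6, 7, 8] gives [3, 4, 3, 5, 2, 3, 2, 2]; set D = diag(3, 4, 3, 5, 2, 3, 2, 2) and form L = D - A. Computing det(xI - L) by cofactor expansion (or equivalently via sum-over-permutations) gives x^8 - 24x^7 + 236x^6 - 1228x^5 + 3636x^4 - 6096x^3 + 5326x^2 - 1856x. Since p(0) = det(-L) = 0, x divides p(x).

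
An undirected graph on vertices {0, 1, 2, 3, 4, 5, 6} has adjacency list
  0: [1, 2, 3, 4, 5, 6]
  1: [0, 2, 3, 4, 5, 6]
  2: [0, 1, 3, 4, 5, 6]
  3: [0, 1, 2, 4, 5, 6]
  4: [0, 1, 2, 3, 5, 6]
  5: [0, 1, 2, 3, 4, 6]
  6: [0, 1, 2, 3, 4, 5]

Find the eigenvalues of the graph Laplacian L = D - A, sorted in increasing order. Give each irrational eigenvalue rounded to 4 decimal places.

With the vertex order [0, 1, 2, 3, 4, 5, 6], the degrees are [6, 6, 6, 6, 6, 6, 6], giving D = diag(6, 6, 6, 6, 6, 6, 6) and L = D - A. The multiplicity of 0 as a Laplacian eigenvalue equals the number of connected components. The eigenvalues sum to 42, which equals trace(L) = 2|E|.

[0, 7, 7, 7, 7, 7, 7]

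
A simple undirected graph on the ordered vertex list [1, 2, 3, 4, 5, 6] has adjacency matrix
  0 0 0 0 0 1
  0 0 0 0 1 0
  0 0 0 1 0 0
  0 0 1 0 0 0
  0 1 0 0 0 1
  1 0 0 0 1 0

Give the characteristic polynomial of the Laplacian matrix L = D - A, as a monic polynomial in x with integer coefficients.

x^6 - 8x^5 + 22x^4 - 24x^3 + 8x^2

With the vertex order [1, 2, 3, 4, 5, 6], the degrees are [1, 1, 1, 1, 2, 2], giving D = diag(1, 1, 1, 1, 2, 2) and L = D - A. Computing det(xI - L) by cofactor expansion (or equivalently via sum-over-permutations) gives x^6 - 8x^5 + 22x^4 - 24x^3 + 8x^2. Since p(0) = det(-L) = 0, x divides p(x). The eigenvalues sum to 8, which equals trace(L) = 2|E|.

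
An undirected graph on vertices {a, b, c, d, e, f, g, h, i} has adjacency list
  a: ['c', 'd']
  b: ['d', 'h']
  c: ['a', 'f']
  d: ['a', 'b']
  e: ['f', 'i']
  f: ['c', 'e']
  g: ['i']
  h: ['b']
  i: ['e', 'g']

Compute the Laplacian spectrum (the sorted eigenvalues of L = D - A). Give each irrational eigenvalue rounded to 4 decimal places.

[0, 0.1206, 0.4679, 1, 1.6527, 2.3473, 3, 3.5321, 3.8794]

Reading degrees in the order [a, b, c, d, e, f, g, h, i] gives [2, 2, 2, 2, 2, 2, 1, 1, 2]; set D = diag(2, 2, 2, 2, 2, 2, 1, 1, 2) and form L = D - A. The multiplicity of 0 as a Laplacian eigenvalue equals the number of connected components. The single zero eigenvalue shows the graph is connected. By the matrix-tree theorem the graph has (1/9) * product of the nonzero eigenvalues = 1 spanning tree. The largest eigenvalue, 3.8794, is at most the vertex count 9.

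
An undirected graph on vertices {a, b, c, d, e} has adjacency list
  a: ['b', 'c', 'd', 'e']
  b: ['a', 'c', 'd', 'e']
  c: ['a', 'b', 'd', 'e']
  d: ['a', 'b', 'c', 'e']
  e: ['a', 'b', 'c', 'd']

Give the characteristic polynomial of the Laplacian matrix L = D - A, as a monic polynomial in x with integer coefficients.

With the vertex order [a, b, c, d, e], the degrees are [4, 4, 4, 4, 4], giving D = diag(4, 4, 4, 4, 4) and L = D - A. The eigenvalues of L are [0, 5, 5, 5, 5]; the characteristic polynomial is the product of (x - lambda_i), which multiplies out to x^5 - 20x^4 + 150x^3 - 500x^2 + 625x. The coefficient of x^4 equals -trace(L) = -20, matching the sum of degrees. The eigenvalues sum to 20, which equals trace(L) = 2|E|.

x^5 - 20x^4 + 150x^3 - 500x^2 + 625x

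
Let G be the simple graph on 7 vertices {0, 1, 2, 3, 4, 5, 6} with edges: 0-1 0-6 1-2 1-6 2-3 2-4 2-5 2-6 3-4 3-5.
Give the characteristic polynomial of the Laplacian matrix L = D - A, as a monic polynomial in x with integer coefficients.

Reading degrees in the order [0, 1, 2, 3, 4, 5, 6] gives [2, 3, 5, 3, 2, 2, 3]; set D = diag(2, 3, 5, 3, 2, 2, 3) and form L = D - A. Computing det(xI - L) by cofactor expansion (or equivalently via sum-over-permutations) gives x^7 - 20x^6 + 158x^5 - 626x^4 + 1292x^3 - 1280x^2 + 448x. The constant term is 0 because L is singular (the all-ones vector lies in its kernel). There is one zero in the spectrum, matching the 1 component. The eigenvalues sum to 20, which equals trace(L) = 2|E|.

x^7 - 20x^6 + 158x^5 - 626x^4 + 1292x^3 - 1280x^2 + 448x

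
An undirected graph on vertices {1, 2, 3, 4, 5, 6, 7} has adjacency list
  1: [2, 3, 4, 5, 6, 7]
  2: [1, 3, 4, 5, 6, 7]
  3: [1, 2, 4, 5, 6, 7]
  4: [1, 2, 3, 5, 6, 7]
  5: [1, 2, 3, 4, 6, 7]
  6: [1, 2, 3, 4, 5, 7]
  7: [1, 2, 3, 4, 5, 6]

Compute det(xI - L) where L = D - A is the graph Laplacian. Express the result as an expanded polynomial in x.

With the vertex order [1, 2, 3, 4, 5, 6, 7], the degrees are [6, 6, 6, 6, 6, 6, 6], giving D = diag(6, 6, 6, 6, 6, 6, 6) and L = D - A. L has integer entries, so p(x) = det(xI - L) has integer coefficients. Expanding the determinant yields x^7 - 42x^6 + 735x^5 - 6860x^4 + 36015x^3 - 100842x^2 + 117649x. The constant term is 0 because L is singular (the all-ones vector lies in its kernel).

x^7 - 42x^6 + 735x^5 - 6860x^4 + 36015x^3 - 100842x^2 + 117649x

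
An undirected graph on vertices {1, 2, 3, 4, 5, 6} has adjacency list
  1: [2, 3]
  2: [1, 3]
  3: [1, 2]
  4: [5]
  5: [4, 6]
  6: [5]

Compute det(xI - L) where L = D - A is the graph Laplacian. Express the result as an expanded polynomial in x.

x^6 - 10x^5 + 36x^4 - 54x^3 + 27x^2

Reading degrees in the order [1, 2, 3, 4, 5, 6] gives [2, 2, 2, 1, 2, 1]; set D = diag(2, 2, 2, 1, 2, 1) and form L = D - A. Computing det(xI - L) by cofactor expansion (or equivalently via sum-over-permutations) gives x^6 - 10x^5 + 36x^4 - 54x^3 + 27x^2. The coefficient of x^5 equals -trace(L) = -10, matching the sum of degrees. There are 2 zeros in the spectrum, matching the 2 components.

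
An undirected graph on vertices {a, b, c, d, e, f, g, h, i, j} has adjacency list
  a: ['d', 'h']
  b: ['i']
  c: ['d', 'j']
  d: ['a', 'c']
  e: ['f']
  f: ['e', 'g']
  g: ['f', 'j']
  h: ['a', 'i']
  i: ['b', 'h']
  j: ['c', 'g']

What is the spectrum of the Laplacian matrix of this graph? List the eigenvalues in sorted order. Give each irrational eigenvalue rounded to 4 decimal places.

[0, 0.0979, 0.3820, 0.8244, 1.3820, 2, 2.6180, 3.1756, 3.6180, 3.9021]

Each diagonal entry of L is the vertex degree and each off-diagonal entry is -1 where an edge is present, 0 otherwise; in the order [a, b, c, d, e, f, g, h, i, j] the diagonal is [2, 1, 2, 2, 1, 2, 2, 2, 2, 2]. Diagonalising L (or applying a numerical eigensolver to the 10x10 matrix) gives the spectrum above. The single zero eigenvalue shows the graph is connected. By the matrix-tree theorem the graph has (1/10) * product of the nonzero eigenvalues = 1 spanning tree.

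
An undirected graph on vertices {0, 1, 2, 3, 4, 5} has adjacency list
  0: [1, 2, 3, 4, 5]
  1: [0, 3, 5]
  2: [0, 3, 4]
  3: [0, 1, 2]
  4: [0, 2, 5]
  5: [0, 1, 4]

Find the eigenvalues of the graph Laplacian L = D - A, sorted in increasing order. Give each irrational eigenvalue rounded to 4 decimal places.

[0, 2.3820, 2.3820, 4.6180, 4.6180, 6]

Reading degrees in the order [0, 1, 2, 3, 4, 5] gives [5, 3, 3, 3, 3, 3]; set D = diag(5, 3, 3, 3, 3, 3) and form L = D - A. Diagonalising L (or applying a numerical eigensolver to the 6x6 matrix) gives the spectrum above. The single zero eigenvalue shows the graph is connected. The largest eigenvalue, 6, is at most the vertex count 6.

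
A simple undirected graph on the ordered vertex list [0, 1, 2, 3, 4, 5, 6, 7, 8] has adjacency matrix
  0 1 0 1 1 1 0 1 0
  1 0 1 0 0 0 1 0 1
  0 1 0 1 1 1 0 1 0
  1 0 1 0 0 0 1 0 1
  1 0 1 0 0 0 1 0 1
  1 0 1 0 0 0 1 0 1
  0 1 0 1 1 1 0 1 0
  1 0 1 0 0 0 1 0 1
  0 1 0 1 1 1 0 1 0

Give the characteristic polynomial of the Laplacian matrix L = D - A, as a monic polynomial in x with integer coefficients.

With the vertex order [0, 1, 2, 3, 4, 5, 6, 7, 8], the degrees are [5, 4, 5, 4, 4, 4, 5, 4, 5], giving D = diag(5, 4, 5, 4, 4, 4, 5, 4, 5) and L = D - A. L has integer entries, so p(x) = det(xI - L) has integer coefficients. Expanding the determinant yields x^9 - 40x^8 + 690x^7 - 6720x^6 + 40485x^5 - 154704x^4 + 366560x^3 - 492800x^2 + 288000x. Since p(0) = det(-L) = 0, x divides p(x). The eigenvalues sum to 40, which equals trace(L) = 2|E|. The largest eigenvalue, 9, is at most the vertex count 9.

x^9 - 40x^8 + 690x^7 - 6720x^6 + 40485x^5 - 154704x^4 + 366560x^3 - 492800x^2 + 288000x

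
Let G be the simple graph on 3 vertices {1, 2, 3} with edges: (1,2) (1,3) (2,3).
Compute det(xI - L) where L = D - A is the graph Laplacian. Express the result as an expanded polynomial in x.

Each diagonal entry of L is the vertex degree and each off-diagonal entry is -1 where an edge is present, 0 otherwise; in the order [1, 2, 3] the diagonal is [2, 2, 2]. L has integer entries, so p(x) = det(xI - L) has integer coefficients. Expanding the determinant yields x^3 - 6x^2 + 9x. The coefficient of x^2 equals -trace(L) = -6, matching the sum of degrees. The largest eigenvalue, 3, is at most the vertex count 3. By the matrix-tree theorem the graph has (1/3) * product of the nonzero eigenvalues = 3 spanning trees.

x^3 - 6x^2 + 9x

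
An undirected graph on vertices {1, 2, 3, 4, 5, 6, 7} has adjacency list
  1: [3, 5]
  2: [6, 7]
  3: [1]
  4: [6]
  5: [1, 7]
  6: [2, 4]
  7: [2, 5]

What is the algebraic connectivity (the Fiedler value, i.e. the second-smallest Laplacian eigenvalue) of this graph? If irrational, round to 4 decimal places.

With the vertex order [1, 2, 3, 4, 5, 6, 7], the degrees are [2, 2, 1, 1, 2, 2, 2], giving D = diag(2, 2, 1, 1, 2, 2, 2) and L = D - A. The smallest Laplacian eigenvalue is always 0. The next one, lambda_2 = 0.1981, measures how hard the graph is to disconnect: larger values mean better connectivity.

0.1981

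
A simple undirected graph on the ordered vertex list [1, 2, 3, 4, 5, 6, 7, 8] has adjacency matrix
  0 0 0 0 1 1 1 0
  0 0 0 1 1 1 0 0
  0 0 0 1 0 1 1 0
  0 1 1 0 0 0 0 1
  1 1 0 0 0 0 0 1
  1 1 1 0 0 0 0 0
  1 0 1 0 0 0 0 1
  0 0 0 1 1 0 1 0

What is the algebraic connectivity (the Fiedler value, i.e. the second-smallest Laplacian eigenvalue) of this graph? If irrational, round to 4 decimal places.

2

Reading degrees in the order [1, 2, 3, 4, 5, 6, 7, 8] gives [3, 3, 3, 3, 3, 3, 3, 3]; set D = diag(3, 3, 3, 3, 3, 3, 3, 3) and form L = D - A. The smallest Laplacian eigenvalue is always 0. The next one, lambda_2 = 2, measures how hard the graph is to disconnect: larger values mean better connectivity. The largest eigenvalue, 6, is at most the vertex count 8. The eigenvalues sum to 24, which equals trace(L) = 2|E|.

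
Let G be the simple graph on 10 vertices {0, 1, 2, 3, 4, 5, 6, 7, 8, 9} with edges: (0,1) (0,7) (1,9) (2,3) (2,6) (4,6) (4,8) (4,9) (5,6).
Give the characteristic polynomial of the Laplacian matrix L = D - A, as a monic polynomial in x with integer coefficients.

x^10 - 18x^9 + 134x^8 - 536x^7 + 1253x^6 - 1746x^5 + 1421x^4 - 636x^3 + 137x^2 - 10x

With the vertex order [0, 1, 2, 3, 4, 5, 6, 7, 8, 9], the degrees are [2, 2, 2, 1, 3, 1, 3, 1, 1, 2], giving D = diag(2, 2, 2, 1, 3, 1, 3, 1, 1, 2) and L = D - A. L has integer entries, so p(x) = det(xI - L) has integer coefficients. Expanding the determinant yields x^10 - 18x^9 + 134x^8 - 536x^7 + 1253x^6 - 1746x^5 + 1421x^4 - 636x^3 + 137x^2 - 10x. The constant term is 0 because L is singular (the all-ones vector lies in its kernel). There is one zero in the spectrum, matching the 1 component.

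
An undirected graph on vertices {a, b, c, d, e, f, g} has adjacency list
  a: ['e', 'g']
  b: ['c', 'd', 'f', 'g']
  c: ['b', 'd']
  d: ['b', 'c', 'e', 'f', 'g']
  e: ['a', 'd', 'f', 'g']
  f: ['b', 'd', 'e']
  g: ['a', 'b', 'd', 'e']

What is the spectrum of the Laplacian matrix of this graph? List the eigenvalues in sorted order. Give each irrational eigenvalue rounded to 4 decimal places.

[0, 1.3575, 2.3723, 3.8493, 4.3795, 5.8885, 6.1528]

Reading degrees in the order [a, b, c, d, e, f, g] gives [2, 4, 2, 5, 4, 3, 4]; set D = diag(2, 4, 2, 5, 4, 3, 4) and form L = D - A. The multiplicity of 0 as a Laplacian eigenvalue equals the number of connected components. The single zero eigenvalue shows the graph is connected. The largest eigenvalue, 6.1528, is at most the vertex count 7. The eigenvalues sum to 24, which equals trace(L) = 2|E|.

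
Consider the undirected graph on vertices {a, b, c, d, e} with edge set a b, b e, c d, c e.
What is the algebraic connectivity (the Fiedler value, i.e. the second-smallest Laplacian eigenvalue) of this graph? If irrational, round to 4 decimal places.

0.3820

With the vertex order [a, b, c, d, e], the degrees are [1, 2, 2, 1, 2], giving D = diag(1, 2, 2, 1, 2) and L = D - A. The smallest Laplacian eigenvalue is always 0. The next one, lambda_2 = 0.3820, measures how hard the graph is to disconnect: larger values mean better connectivity. The eigenvalues sum to 8, which equals trace(L) = 2|E|. There is one zero in the spectrum, matching the 1 component.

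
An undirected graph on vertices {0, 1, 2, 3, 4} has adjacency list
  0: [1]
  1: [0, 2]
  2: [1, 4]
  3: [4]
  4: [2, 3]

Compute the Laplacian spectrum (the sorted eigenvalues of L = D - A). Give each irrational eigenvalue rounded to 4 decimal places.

[0, 0.3820, 1.3820, 2.6180, 3.6180]

Reading degrees in the order [0, 1, 2, 3, 4] gives [1, 2, 2, 1, 2]; set D = diag(1, 2, 2, 1, 2) and form L = D - A. Diagonalising L (or applying a numerical eigensolver to the 5x5 matrix) gives the spectrum above. The single zero eigenvalue shows the graph is connected. By the matrix-tree theorem the graph has (1/5) * product of the nonzero eigenvalues = 1 spanning tree.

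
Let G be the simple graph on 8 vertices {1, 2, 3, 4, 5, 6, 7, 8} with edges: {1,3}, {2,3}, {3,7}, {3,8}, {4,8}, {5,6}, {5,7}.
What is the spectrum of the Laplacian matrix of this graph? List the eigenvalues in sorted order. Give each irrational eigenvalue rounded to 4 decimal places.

Reading degrees in the order [1, 2, 3, 4, 5, 6, 7, 8] gives [1, 1, 4, 1, 2, 1, 2, 2]; set D = diag(1, 1, 4, 1, 2, 1, 2, 2) and form L = D - A. Diagonalising L (or applying a numerical eigensolver to the 8x8 matrix) gives the spectrum above. The eigenvalues sum to 14, which equals trace(L) = 2|E|.

[0, 0.2538, 0.5472, 1, 1.4689, 2.4066, 3.1504, 5.1732]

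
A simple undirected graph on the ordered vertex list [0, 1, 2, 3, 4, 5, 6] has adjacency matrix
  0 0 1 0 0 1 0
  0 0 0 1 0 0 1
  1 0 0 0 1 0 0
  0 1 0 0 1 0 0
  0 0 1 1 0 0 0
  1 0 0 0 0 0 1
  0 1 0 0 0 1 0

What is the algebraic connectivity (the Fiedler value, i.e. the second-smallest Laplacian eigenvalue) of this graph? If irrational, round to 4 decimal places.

0.7530

Each diagonal entry of L is the vertex degree and each off-diagonal entry is -1 where an edge is present, 0 otherwise; in the order [0, 1, 2, 3, 4, 5, 6] the diagonal is [2, 2, 2, 2, 2, 2, 2]. The sorted Laplacian eigenvalues are [0, 0.7530, 0.7530, 2.4450, 2.4450, 3.8019, 3.8019]; the algebraic connectivity is the second entry, 0.7530. The eigenvalues sum to 14, which equals trace(L) = 2|E|.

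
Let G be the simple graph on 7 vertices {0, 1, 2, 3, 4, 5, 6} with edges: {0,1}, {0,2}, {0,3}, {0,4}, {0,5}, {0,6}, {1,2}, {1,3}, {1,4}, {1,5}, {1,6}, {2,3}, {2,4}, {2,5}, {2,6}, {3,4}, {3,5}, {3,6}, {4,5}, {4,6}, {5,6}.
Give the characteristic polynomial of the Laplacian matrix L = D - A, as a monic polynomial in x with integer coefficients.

Reading degrees in the order [0, 1, 2, 3, 4, 5, 6] gives [6, 6, 6, 6, 6, 6, 6]; set D = diag(6, 6, 6, 6, 6, 6, 6) and form L = D - A. L has integer entries, so p(x) = det(xI - L) has integer coefficients. Expanding the determinant yields x^7 - 42x^6 + 735x^5 - 6860x^4 + 36015x^3 - 100842x^2 + 117649x. The constant term is 0 because L is singular (the all-ones vector lies in its kernel). The eigenvalues sum to 42, which equals trace(L) = 2|E|.

x^7 - 42x^6 + 735x^5 - 6860x^4 + 36015x^3 - 100842x^2 + 117649x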